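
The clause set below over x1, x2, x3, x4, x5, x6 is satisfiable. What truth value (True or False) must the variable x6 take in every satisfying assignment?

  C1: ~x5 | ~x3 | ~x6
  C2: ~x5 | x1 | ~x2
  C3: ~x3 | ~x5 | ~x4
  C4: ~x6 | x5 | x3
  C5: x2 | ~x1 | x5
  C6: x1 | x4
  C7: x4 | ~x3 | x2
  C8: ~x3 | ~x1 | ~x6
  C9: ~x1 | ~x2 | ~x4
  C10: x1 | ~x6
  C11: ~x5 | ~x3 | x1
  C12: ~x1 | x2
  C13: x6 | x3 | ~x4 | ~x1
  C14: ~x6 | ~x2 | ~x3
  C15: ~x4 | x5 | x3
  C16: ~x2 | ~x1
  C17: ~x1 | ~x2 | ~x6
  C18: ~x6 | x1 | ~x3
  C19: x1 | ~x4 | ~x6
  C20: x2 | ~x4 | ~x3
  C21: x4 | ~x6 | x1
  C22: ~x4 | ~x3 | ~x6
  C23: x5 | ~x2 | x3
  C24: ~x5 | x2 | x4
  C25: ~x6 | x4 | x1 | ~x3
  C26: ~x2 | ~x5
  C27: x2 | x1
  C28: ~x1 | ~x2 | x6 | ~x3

False

Suppose x6 = 1.
(x1) alone gives x1 = 1.
(~x3) alone gives x3 = 0.
(x5) alone gives x5 = 1.
(x2) alone gives x2 = 1.
But (~x2) is also a unit clause — contradiction.
So every satisfying assignment has x6 = False.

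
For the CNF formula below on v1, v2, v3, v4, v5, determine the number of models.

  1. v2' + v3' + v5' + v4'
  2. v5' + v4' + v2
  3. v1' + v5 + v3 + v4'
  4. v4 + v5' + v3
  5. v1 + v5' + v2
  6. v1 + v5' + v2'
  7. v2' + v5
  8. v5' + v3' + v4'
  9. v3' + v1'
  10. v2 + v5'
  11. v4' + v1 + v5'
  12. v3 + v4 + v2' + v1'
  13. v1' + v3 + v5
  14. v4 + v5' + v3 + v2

There are 2^5 = 32 truth assignments over (v1, v2, v3, v4, v5).
Split on v1. With v1 = 1, the clauses containing v1 are satisfied and v1' drops from the rest; 1 of the 2^4 = 16 assignments to the other variables satisfy what remains.
With v1 = 0, by the same count on the reduced clause set, 4 assignments work.
Total: 1 + 4 = 5.

5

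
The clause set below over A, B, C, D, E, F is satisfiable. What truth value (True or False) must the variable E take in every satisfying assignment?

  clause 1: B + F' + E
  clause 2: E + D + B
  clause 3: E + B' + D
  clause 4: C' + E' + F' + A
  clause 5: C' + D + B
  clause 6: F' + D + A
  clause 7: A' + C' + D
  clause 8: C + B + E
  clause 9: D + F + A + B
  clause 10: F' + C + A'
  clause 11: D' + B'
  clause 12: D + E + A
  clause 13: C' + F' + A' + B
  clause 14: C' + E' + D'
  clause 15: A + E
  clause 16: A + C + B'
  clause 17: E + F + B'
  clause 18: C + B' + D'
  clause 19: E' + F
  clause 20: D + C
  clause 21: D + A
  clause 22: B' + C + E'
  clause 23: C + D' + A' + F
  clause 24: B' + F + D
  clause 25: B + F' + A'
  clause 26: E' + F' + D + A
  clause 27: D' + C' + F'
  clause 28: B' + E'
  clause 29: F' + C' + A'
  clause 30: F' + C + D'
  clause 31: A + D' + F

Suppose E = 1.
The clause (F) is unit, so F = 1.
The clause (B') is unit, so B = 0.
The clause (A') is unit, so A = 0.
The clause (C') is unit, so C = 0.
The clause (D) is unit, so D = 1.
But (D') is also a unit clause — contradiction.
So every satisfying assignment has E = False.

False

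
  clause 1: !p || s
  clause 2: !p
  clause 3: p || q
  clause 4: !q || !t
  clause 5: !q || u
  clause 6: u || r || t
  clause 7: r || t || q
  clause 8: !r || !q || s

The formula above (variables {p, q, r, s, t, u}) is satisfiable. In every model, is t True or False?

False

Suppose t = true.
From the singleton clause (!p), p = false.
From the singleton clause (q), q = true.
Now (!q) is unsatisfied and unit — conflict.
So every satisfying assignment has t = False.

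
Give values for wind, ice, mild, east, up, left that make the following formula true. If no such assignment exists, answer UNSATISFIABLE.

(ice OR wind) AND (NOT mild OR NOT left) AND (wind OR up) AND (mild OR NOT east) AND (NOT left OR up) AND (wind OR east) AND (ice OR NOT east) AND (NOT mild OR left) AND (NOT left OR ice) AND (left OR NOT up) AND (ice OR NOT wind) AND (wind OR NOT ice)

wind ↦ true, ice ↦ true, mild ↦ false, east ↦ false, up ↦ true, left ↦ true

Suppose ice = true.
Unit clause (wind) forces wind = true.
Suppose mild = false.
Unit clause (NOT east) forces east = false.
Suppose left = true.
Unit clause (up) forces up = true.
This assignment satisfies each clause.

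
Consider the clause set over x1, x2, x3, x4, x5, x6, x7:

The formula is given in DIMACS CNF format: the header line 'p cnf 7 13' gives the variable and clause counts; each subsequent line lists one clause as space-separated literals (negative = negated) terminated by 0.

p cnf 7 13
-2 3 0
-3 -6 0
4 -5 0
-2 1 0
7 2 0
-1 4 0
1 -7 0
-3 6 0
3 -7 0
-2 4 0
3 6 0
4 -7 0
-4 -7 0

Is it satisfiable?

Suppose x2 = False.
From the singleton clause (x7), x7 = True.
From the singleton clause (x1), x1 = True.
From the singleton clause (x4), x4 = True.
That conflicts with the unit clause (¬x4).
So x2 must be the other value — set x2 = True.
From the singleton clause (x3), x3 = True.
From the singleton clause (¬x6), x6 = False.
That conflicts with the unit clause (x6).
Both values of x2 lead to a conflict.
No assignment satisfies every clause.

No, unsatisfiable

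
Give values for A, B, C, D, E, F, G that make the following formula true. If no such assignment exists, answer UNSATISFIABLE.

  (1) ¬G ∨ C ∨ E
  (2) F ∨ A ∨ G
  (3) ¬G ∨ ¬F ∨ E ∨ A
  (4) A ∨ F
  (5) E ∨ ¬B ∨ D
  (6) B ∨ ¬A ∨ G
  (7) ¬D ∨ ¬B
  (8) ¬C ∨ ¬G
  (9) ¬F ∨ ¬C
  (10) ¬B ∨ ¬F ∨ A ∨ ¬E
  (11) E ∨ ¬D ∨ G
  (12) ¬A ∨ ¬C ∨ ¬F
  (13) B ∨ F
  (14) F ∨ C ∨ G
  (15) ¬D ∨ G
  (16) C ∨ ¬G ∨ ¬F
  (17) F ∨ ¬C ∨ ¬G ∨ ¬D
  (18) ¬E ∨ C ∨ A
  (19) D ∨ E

A=True,  B=True,  C=False,  D=False,  E=True,  F=False,  G=True

Branch on A: set A = True.
Branch on B: set B = True.
(¬D) alone gives D = False.
(E) alone gives E = True.
Branch on C: set C = False.
Branch on F: set F = False.
(G) alone gives G = True.
Every clause now holds.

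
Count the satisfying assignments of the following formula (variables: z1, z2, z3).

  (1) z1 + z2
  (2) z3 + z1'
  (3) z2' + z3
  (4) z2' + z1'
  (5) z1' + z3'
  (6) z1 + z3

There are 2^3 = 8 truth assignments over (z1, z2, z3).
Check each against the 6 clauses (columns in the order z1, z2, z3):
  F F F  ✗ fails (z1 + z2)
  F F T  ✗ fails (z1 + z2)
  F T F  ✗ fails (z2' + z3)
  F T T  ✓ satisfies all
  T F F  ✗ fails (z3 + z1')
  T F T  ✗ fails (z1' + z3')
  T T F  ✗ fails (z3 + z1')
  T T T  ✗ fails (z2' + z1')
1 of the 8 rows is a model.

1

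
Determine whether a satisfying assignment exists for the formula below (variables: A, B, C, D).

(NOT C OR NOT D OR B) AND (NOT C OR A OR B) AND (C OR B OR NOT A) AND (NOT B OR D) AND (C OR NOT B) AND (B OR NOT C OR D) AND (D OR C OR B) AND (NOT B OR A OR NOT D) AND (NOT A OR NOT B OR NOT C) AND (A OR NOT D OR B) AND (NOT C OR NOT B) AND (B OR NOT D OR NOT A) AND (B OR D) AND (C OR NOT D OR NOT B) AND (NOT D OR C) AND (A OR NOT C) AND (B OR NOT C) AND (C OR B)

Suppose B = false.
From the singleton clause (D), D = true.
From the singleton clause (NOT C), C = false.
That conflicts with the unit clause (C).
Backtrack on B: now try B = true.
From the singleton clause (D), D = true.
From the singleton clause (C), C = true.
That conflicts with the unit clause (NOT C).
Both values of B lead to a conflict.
No assignment satisfies every clause.

No, unsatisfiable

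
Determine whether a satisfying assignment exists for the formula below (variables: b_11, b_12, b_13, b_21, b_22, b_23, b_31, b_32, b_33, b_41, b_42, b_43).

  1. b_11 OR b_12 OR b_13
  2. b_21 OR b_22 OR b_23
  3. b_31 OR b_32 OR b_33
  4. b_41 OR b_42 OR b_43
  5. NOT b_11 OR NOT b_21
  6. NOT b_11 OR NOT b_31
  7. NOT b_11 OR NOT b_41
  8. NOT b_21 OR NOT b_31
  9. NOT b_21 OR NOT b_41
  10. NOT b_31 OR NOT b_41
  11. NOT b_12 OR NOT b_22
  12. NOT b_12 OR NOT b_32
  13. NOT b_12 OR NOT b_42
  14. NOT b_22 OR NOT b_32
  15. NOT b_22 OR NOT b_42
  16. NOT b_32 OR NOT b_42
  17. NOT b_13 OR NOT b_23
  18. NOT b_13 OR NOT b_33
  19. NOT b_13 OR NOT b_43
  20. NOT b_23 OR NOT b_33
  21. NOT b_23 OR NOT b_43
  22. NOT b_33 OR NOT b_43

No, unsatisfiable

Suppose b_11 = false.
Suppose b_12 = true.
(NOT b_22) alone gives b_22 = false.
(NOT b_32) alone gives b_32 = false.
(NOT b_42) alone gives b_42 = false.
Suppose b_21 = true.
(NOT b_31) alone gives b_31 = false.
(b_33) alone gives b_33 = true.
(NOT b_41) alone gives b_41 = false.
(b_43) alone gives b_43 = true.
That conflicts with the unit clause (NOT b_43).
That branch fails; take b_21 = false instead.
(b_23) alone gives b_23 = true.
(NOT b_13) alone gives b_13 = false.
(NOT b_33) alone gives b_33 = false.
(b_31) alone gives b_31 = true.
(NOT b_41) alone gives b_41 = false.
(b_43) alone gives b_43 = true.
That conflicts with the unit clause (NOT b_43).
Either choice for b_21 ends in contradiction.
That branch fails; take b_12 = false instead.
(b_13) alone gives b_13 = true.
(NOT b_23) alone gives b_23 = false.
(NOT b_33) alone gives b_33 = false.
(NOT b_43) alone gives b_43 = false.
Suppose b_21 = true.
(NOT b_31) alone gives b_31 = false.
(b_32) alone gives b_32 = true.
(NOT b_41) alone gives b_41 = false.
(b_42) alone gives b_42 = true.
That conflicts with the unit clause (NOT b_42).
That branch fails; take b_21 = false instead.
(b_22) alone gives b_22 = true.
(NOT b_32) alone gives b_32 = false.
(b_31) alone gives b_31 = true.
(NOT b_41) alone gives b_41 = false.
(b_42) alone gives b_42 = true.
That conflicts with the unit clause (NOT b_42).
Either choice for b_21 ends in contradiction.
Either choice for b_12 ends in contradiction.
That branch fails; take b_11 = true instead.
(NOT b_21) alone gives b_21 = false.
(NOT b_31) alone gives b_31 = false.
(NOT b_41) alone gives b_41 = false.
Suppose b_22 = true.
(NOT b_12) alone gives b_12 = false.
(NOT b_32) alone gives b_32 = false.
(b_33) alone gives b_33 = true.
(NOT b_42) alone gives b_42 = false.
(b_43) alone gives b_43 = true.
That conflicts with the unit clause (NOT b_43).
That branch fails; take b_22 = false instead.
(b_23) alone gives b_23 = true.
(NOT b_13) alone gives b_13 = false.
(NOT b_33) alone gives b_33 = false.
(b_32) alone gives b_32 = true.
(NOT b_12) alone gives b_12 = false.
(NOT b_42) alone gives b_42 = false.
(b_43) alone gives b_43 = true.
That conflicts with the unit clause (NOT b_43).
Either choice for b_22 ends in contradiction.
Either choice for b_11 ends in contradiction.
No assignment satisfies every clause.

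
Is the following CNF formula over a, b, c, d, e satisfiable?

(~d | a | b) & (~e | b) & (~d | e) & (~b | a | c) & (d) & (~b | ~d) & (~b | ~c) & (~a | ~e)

(d) alone gives d = 1.
(e) alone gives e = 1.
(b) alone gives b = 1.
That conflicts with the unit clause (~b).
No assignment satisfies every clause.

Unsatisfiable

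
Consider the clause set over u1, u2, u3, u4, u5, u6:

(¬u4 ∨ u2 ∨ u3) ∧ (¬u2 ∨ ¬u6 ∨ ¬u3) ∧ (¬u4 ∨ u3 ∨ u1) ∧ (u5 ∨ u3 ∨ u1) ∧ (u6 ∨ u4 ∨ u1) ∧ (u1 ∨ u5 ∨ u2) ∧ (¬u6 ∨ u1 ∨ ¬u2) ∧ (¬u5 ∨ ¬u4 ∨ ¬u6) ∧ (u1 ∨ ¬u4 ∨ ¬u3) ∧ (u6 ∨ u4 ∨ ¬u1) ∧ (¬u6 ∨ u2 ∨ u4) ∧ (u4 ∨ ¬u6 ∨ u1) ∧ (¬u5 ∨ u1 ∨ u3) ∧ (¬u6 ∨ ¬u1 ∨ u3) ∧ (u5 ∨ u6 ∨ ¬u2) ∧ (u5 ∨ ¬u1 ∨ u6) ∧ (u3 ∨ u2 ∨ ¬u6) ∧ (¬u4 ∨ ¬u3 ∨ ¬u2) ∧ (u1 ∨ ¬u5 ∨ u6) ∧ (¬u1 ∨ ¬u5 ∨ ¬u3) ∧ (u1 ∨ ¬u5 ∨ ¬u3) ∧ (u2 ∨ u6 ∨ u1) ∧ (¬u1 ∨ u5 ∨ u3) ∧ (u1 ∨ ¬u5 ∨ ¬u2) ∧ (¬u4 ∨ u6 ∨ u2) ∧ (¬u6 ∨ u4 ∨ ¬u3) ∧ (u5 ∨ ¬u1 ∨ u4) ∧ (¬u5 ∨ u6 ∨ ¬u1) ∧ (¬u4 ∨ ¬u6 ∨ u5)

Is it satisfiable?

Suppose u4 = False.
Suppose u6 = True.
Unit clause (u2) forces u2 = True.
Unit clause (¬u3) forces u3 = False.
Unit clause (u1) forces u1 = True.
Now (¬u1) is unsatisfied and unit — conflict.
That branch fails; take u6 = False instead.
Unit clause (u1) forces u1 = True.
Now (¬u1) is unsatisfied and unit — conflict.
Neither u6 = True nor u6 = False works.
That branch fails; take u4 = True instead.
Suppose u2 = True.
Unit clause (¬u3) forces u3 = False.
Unit clause (u1) forces u1 = True.
Unit clause (¬u6) forces u6 = False.
Unit clause (u5) forces u5 = True.
Now (¬u5) is unsatisfied and unit — conflict.
That branch fails; take u2 = False instead.
Unit clause (u3) forces u3 = True.
Unit clause (u1) forces u1 = True.
Unit clause (¬u5) forces u5 = False.
Unit clause (u6) forces u6 = True.
Now (¬u6) is unsatisfied and unit — conflict.
Neither u2 = True nor u2 = False works.
Neither u4 = True nor u4 = False works.
No assignment satisfies every clause.

No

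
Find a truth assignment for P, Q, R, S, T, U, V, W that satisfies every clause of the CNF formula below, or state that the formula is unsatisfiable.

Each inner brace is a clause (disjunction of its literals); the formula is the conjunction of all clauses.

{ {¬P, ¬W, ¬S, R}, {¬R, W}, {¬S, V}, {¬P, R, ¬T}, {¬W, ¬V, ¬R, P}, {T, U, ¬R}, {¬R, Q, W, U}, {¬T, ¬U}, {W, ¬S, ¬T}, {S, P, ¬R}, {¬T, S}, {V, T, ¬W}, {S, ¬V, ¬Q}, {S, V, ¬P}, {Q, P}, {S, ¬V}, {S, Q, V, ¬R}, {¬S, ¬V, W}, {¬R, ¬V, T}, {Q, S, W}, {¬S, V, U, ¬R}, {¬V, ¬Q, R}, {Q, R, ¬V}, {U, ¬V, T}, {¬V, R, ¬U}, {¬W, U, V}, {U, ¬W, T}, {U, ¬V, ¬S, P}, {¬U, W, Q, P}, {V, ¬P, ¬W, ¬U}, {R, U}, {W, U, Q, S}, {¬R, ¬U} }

Branch on R: set R = True.
(W) alone gives W = True.
(¬U) alone gives U = False.
(T) alone gives T = True.
(S) alone gives S = True.
(V) alone gives V = True.
(P) alone gives P = True.
No clause remains; Q is free.

P ↦ True, Q ↦ False, R ↦ True, S ↦ True, T ↦ True, U ↦ False, V ↦ True, W ↦ True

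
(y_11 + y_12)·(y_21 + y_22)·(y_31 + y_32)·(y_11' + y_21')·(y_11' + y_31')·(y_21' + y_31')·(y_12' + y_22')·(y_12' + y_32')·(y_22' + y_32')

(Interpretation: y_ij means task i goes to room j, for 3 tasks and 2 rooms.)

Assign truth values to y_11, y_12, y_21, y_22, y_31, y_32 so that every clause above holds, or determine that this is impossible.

Case y_11 = 1:
The clause (y_21') is unit, so y_21 = 0.
The clause (y_22) is unit, so y_22 = 1.
The clause (y_31') is unit, so y_31 = 0.
The clause (y_32) is unit, so y_32 = 1.
Now (y_32') is unsatisfied and unit — conflict.
That branch fails; take y_11 = 0 instead.
The clause (y_12) is unit, so y_12 = 1.
The clause (y_22') is unit, so y_22 = 0.
The clause (y_21) is unit, so y_21 = 1.
The clause (y_31') is unit, so y_31 = 0.
The clause (y_32) is unit, so y_32 = 1.
Now (y_32') is unsatisfied and unit — conflict.
Neither y_11 = 1 nor y_11 = 0 works.

UNSATISFIABLE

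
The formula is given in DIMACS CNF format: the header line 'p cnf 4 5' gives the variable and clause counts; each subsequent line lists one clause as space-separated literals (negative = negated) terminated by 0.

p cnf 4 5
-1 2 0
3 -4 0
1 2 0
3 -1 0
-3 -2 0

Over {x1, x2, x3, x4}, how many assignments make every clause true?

There are 2^4 = 16 truth assignments over (x1, x2, x3, x4).
Check each against the 5 clauses (columns in the order x1, x2, x3, x4):
  F F F F  ✗ fails (x1 ∨ x2)
  F F F T  ✗ fails (x3 ∨ ¬x4)
  F F T F  ✗ fails (x1 ∨ x2)
  F F T T  ✗ fails (x1 ∨ x2)
  F T F F  ✓ satisfies all
  F T F T  ✗ fails (x3 ∨ ¬x4)
  F T T F  ✗ fails (¬x3 ∨ ¬x2)
  F T T T  ✗ fails (¬x3 ∨ ¬x2)
  T F F F  ✗ fails (¬x1 ∨ x2)
  T F F T  ✗ fails (¬x1 ∨ x2)
  T F T F  ✗ fails (¬x1 ∨ x2)
  T F T T  ✗ fails (¬x1 ∨ x2)
  T T F F  ✗ fails (x3 ∨ ¬x1)
  T T F T  ✗ fails (x3 ∨ ¬x4)
  T T T F  ✗ fails (¬x3 ∨ ¬x2)
  T T T T  ✗ fails (¬x3 ∨ ¬x2)
1 of the 16 rows is a model.

1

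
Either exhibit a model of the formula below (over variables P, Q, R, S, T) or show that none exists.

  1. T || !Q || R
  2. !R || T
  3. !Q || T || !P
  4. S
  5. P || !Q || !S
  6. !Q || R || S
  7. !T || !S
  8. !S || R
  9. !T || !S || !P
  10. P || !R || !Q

The clause (S) is unit, so S = true.
The clause (!T) is unit, so T = false.
The clause (!R) is unit, so R = false.
Now (R) is unsatisfied and unit — conflict.

UNSATISFIABLE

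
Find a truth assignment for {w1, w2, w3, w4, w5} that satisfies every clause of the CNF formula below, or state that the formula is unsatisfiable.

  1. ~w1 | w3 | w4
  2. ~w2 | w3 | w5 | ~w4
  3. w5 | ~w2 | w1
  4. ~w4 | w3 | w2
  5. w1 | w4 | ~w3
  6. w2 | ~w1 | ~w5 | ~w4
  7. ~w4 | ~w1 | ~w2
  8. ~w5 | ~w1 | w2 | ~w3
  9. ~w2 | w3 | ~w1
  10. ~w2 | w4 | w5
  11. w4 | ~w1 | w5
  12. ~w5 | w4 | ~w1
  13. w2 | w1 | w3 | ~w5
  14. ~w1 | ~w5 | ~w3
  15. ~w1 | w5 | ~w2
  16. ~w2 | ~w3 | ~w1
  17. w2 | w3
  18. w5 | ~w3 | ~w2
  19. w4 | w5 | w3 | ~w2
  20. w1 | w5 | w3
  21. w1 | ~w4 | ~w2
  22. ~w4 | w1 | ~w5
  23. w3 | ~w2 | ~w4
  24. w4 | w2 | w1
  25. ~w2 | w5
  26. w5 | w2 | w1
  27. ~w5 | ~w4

w1: 1; w2: 0; w3: 1; w4: 1; w5: 0

Try w2 = 0.
The clause (w3) is unit, so w3 = 1.
Try w1 = 1.
The clause (~w5) is unit, so w5 = 0.
The clause (w4) is unit, so w4 = 1.
Every clause now holds.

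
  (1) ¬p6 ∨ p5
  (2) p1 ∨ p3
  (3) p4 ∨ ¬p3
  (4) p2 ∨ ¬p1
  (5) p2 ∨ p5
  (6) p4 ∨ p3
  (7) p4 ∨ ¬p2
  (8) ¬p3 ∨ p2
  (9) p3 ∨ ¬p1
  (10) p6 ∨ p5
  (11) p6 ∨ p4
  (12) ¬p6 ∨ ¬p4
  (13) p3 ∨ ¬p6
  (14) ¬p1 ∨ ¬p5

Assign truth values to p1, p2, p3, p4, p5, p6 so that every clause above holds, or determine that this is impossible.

p1: False,  p2: True,  p3: True,  p4: True,  p5: True,  p6: False

Try p6 = False.
The clause (p5) is unit, so p5 = True.
The clause (p4) is unit, so p4 = True.
The clause (¬p1) is unit, so p1 = False.
The clause (p3) is unit, so p3 = True.
The clause (p2) is unit, so p2 = True.
This assignment satisfies each clause.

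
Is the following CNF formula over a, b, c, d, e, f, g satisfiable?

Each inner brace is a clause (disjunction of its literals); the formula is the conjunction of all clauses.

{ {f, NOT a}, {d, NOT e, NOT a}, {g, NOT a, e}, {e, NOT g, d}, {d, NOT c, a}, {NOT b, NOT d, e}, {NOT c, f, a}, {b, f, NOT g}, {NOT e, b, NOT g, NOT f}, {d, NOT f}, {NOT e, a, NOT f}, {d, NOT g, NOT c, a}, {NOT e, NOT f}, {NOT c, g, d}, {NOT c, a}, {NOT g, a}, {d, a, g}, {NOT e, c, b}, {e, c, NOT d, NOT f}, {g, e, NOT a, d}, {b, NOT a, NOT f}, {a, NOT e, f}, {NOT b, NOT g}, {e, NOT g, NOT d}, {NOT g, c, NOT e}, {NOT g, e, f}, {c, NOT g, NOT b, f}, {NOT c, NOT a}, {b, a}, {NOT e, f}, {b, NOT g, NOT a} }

No

Case f = true:
(d) alone gives d = true.
(NOT e) alone gives e = false.
(NOT b) alone gives b = false.
(c) alone gives c = true.
(a) alone gives a = true.
Now (NOT a) is unsatisfied and unit — conflict.
So f must be the other value — set f = false.
(NOT a) alone gives a = false.
(NOT c) alone gives c = false.
(NOT g) alone gives g = false.
(d) alone gives d = true.
(NOT e) alone gives e = false.
(NOT b) alone gives b = false.
Now (b) is unsatisfied and unit — conflict.
Both values of f lead to a conflict.
No assignment satisfies every clause.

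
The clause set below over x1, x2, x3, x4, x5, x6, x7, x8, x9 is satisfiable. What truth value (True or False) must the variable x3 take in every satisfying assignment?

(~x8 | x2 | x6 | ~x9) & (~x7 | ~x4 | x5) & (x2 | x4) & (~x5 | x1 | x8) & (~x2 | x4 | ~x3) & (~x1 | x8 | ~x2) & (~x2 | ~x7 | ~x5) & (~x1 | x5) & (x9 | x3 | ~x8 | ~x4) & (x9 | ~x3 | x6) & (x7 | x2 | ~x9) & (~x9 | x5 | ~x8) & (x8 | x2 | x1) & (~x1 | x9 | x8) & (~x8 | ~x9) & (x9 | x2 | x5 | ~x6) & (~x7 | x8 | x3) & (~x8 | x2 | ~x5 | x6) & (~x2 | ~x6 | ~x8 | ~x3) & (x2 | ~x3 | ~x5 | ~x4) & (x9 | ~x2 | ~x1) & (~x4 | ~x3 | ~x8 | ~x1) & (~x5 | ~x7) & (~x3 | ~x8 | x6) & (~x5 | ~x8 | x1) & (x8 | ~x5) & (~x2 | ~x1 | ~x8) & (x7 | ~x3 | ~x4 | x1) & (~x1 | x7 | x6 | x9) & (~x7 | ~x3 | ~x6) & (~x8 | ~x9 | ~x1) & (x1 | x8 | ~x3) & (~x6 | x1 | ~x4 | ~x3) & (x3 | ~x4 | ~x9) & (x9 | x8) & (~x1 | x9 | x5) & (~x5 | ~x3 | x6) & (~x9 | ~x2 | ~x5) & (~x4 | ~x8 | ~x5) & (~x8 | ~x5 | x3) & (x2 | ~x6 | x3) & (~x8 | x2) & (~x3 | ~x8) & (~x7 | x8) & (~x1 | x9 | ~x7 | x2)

False

Suppose x3 = 1.
From the singleton clause (~x8), x8 = 0.
From the singleton clause (~x5), x5 = 0.
From the singleton clause (~x1), x1 = 0.
Now (x1) is unsatisfied and unit — conflict.
So every satisfying assignment has x3 = False.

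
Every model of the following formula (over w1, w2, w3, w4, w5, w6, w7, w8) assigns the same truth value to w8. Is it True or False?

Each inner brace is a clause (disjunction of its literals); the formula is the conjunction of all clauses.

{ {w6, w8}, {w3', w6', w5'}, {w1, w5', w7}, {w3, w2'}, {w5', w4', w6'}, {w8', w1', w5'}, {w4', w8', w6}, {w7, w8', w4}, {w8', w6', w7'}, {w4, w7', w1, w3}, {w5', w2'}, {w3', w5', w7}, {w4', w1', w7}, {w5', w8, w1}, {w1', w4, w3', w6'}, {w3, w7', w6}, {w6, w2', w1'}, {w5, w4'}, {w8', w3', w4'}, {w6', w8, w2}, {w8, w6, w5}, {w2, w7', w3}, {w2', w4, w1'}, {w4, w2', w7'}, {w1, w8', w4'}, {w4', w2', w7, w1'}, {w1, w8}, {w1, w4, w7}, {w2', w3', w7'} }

True

Suppose w8 = 0.
(w6) alone gives w6 = 1.
(w2) alone gives w2 = 1.
(w3) alone gives w3 = 1.
(w5') alone gives w5 = 0.
(w4') alone gives w4 = 0.
(w1') alone gives w1 = 0.
Now (w1) is unsatisfied and unit — conflict.
So every satisfying assignment has w8 = True.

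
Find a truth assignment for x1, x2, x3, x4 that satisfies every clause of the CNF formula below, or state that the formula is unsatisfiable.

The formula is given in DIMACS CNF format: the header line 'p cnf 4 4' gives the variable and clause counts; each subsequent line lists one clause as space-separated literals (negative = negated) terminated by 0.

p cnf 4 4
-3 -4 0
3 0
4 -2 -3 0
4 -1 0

x1 ↦ False,  x2 ↦ False,  x3 ↦ True,  x4 ↦ False

Unit clause (x3) forces x3 = True.
Unit clause (¬x4) forces x4 = False.
Unit clause (¬x2) forces x2 = False.
Unit clause (¬x1) forces x1 = False.
This assignment satisfies each clause.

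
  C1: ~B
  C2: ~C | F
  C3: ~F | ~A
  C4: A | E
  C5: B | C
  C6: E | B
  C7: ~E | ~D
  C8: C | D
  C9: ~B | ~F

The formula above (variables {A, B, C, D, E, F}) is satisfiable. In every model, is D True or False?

False

Suppose D = 1.
Unit clause (~B) forces B = 0.
Unit clause (C) forces C = 1.
Unit clause (F) forces F = 1.
Unit clause (~A) forces A = 0.
Unit clause (E) forces E = 1.
But (~E) is also a unit clause — contradiction.
So every satisfying assignment has D = False.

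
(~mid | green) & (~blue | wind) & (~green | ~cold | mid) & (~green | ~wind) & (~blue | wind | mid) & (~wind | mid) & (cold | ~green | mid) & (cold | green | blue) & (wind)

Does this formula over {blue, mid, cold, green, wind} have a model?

The clause (wind) is unit, so wind = 1.
The clause (~green) is unit, so green = 0.
The clause (~mid) is unit, so mid = 0.
That conflicts with the unit clause (mid).
No assignment satisfies every clause.

No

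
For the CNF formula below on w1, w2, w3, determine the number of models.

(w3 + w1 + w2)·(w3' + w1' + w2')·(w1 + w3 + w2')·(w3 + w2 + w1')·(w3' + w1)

2

There are 2^3 = 8 truth assignments over (w1, w2, w3).
Check each against the 5 clauses (columns in the order w1, w2, w3):
  F F F  ✗ fails (w3 + w1 + w2)
  F F T  ✗ fails (w3' + w1)
  F T F  ✗ fails (w1 + w3 + w2')
  F T T  ✗ fails (w3' + w1)
  T F F  ✗ fails (w3 + w2 + w1')
  T F T  ✓ satisfies all
  T T F  ✓ satisfies all
  T T T  ✗ fails (w3' + w1' + w2')
2 of the 8 rows are models.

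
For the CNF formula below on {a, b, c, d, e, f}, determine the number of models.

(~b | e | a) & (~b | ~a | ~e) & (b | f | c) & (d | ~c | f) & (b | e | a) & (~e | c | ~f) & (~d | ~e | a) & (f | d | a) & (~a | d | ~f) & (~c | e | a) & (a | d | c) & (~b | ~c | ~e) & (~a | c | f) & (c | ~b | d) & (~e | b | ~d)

There are 2^6 = 64 truth assignments over (a, b, c, d, e, f).
Split on d. With d = 1, the clauses containing d are satisfied and ~d drops from the rest; 6 of the 2^5 = 32 assignments to the other variables satisfy what remains.
With d = 0, by the same count on the reduced clause set, 1 assignment works.
(One model: a=F, b=F, c=T, d=F, e=T, f=T.)
Total: 6 + 1 = 7.

7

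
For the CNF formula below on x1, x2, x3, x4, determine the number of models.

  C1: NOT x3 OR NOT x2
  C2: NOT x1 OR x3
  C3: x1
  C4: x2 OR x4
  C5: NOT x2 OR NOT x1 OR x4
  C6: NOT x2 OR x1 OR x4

There are 2^4 = 16 truth assignments over (x1, x2, x3, x4).
Check each against the 6 clauses (columns in the order x1, x2, x3, x4):
  F F F F  ✗ fails (x1)
  F F F T  ✗ fails (x1)
  F F T F  ✗ fails (x1)
  F F T T  ✗ fails (x1)
  F T F F  ✗ fails (x1)
  F T F T  ✗ fails (x1)
  F T T F  ✗ fails (NOT x3 OR NOT x2)
  F T T T  ✗ fails (NOT x3 OR NOT x2)
  T F F F  ✗ fails (NOT x1 OR x3)
  T F F T  ✗ fails (NOT x1 OR x3)
  T F T F  ✗ fails (x2 OR x4)
  T F T T  ✓ satisfies all
  T T F F  ✗ fails (NOT x1 OR x3)
  T T F T  ✗ fails (NOT x1 OR x3)
  T T T F  ✗ fails (NOT x3 OR NOT x2)
  T T T T  ✗ fails (NOT x3 OR NOT x2)
1 of the 16 rows is a model.

1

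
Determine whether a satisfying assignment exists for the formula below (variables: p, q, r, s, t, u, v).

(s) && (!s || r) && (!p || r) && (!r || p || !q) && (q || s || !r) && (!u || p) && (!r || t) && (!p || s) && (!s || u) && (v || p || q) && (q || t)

The clause (s) is unit, so s = true.
The clause (r) is unit, so r = true.
The clause (t) is unit, so t = true.
The clause (u) is unit, so u = true.
The clause (p) is unit, so p = true.
Every clause is now satisfied; q, v are unconstrained.
A satisfying assignment: p: true,  q: false,  r: true,  s: true,  t: true,  u: true,  v: false.

Satisfiable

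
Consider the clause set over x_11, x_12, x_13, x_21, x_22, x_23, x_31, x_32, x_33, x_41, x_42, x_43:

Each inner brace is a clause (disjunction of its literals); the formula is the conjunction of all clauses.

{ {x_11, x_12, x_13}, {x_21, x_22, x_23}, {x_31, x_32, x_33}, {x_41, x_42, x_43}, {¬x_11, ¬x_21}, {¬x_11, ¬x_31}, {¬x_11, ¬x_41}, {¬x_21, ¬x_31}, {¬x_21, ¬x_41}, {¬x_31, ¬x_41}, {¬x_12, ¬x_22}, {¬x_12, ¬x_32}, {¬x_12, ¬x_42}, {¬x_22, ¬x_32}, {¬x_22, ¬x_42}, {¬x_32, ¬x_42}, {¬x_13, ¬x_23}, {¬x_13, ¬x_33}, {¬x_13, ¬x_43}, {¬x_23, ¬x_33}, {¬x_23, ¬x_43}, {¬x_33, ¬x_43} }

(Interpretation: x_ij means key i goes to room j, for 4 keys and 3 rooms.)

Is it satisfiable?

No

Suppose x_11 = False.
Suppose x_12 = True.
From the singleton clause (¬x_22), x_22 = False.
From the singleton clause (¬x_32), x_32 = False.
From the singleton clause (¬x_42), x_42 = False.
Suppose x_21 = True.
From the singleton clause (¬x_31), x_31 = False.
From the singleton clause (x_33), x_33 = True.
From the singleton clause (¬x_41), x_41 = False.
From the singleton clause (x_43), x_43 = True.
But (¬x_43) is also a unit clause — contradiction.
Backtrack on x_21: now try x_21 = False.
From the singleton clause (x_23), x_23 = True.
From the singleton clause (¬x_13), x_13 = False.
From the singleton clause (¬x_33), x_33 = False.
From the singleton clause (x_31), x_31 = True.
From the singleton clause (¬x_41), x_41 = False.
From the singleton clause (x_43), x_43 = True.
But (¬x_43) is also a unit clause — contradiction.
Both values of x_21 lead to a conflict.
Backtrack on x_12: now try x_12 = False.
From the singleton clause (x_13), x_13 = True.
From the singleton clause (¬x_23), x_23 = False.
From the singleton clause (¬x_33), x_33 = False.
From the singleton clause (¬x_43), x_43 = False.
Suppose x_21 = True.
From the singleton clause (¬x_31), x_31 = False.
From the singleton clause (x_32), x_32 = True.
From the singleton clause (¬x_41), x_41 = False.
From the singleton clause (x_42), x_42 = True.
But (¬x_42) is also a unit clause — contradiction.
Backtrack on x_21: now try x_21 = False.
From the singleton clause (x_22), x_22 = True.
From the singleton clause (¬x_32), x_32 = False.
From the singleton clause (x_31), x_31 = True.
From the singleton clause (¬x_41), x_41 = False.
From the singleton clause (x_42), x_42 = True.
But (¬x_42) is also a unit clause — contradiction.
Both values of x_21 lead to a conflict.
Both values of x_12 lead to a conflict.
Backtrack on x_11: now try x_11 = True.
From the singleton clause (¬x_21), x_21 = False.
From the singleton clause (¬x_31), x_31 = False.
From the singleton clause (¬x_41), x_41 = False.
Suppose x_22 = True.
From the singleton clause (¬x_12), x_12 = False.
From the singleton clause (¬x_32), x_32 = False.
From the singleton clause (x_33), x_33 = True.
From the singleton clause (¬x_42), x_42 = False.
From the singleton clause (x_43), x_43 = True.
But (¬x_43) is also a unit clause — contradiction.
Backtrack on x_22: now try x_22 = False.
From the singleton clause (x_23), x_23 = True.
From the singleton clause (¬x_13), x_13 = False.
From the singleton clause (¬x_33), x_33 = False.
From the singleton clause (x_32), x_32 = True.
From the singleton clause (¬x_12), x_12 = False.
From the singleton clause (¬x_42), x_42 = False.
From the singleton clause (x_43), x_43 = True.
But (¬x_43) is also a unit clause — contradiction.
Both values of x_22 lead to a conflict.
Both values of x_11 lead to a conflict.
No assignment satisfies every clause.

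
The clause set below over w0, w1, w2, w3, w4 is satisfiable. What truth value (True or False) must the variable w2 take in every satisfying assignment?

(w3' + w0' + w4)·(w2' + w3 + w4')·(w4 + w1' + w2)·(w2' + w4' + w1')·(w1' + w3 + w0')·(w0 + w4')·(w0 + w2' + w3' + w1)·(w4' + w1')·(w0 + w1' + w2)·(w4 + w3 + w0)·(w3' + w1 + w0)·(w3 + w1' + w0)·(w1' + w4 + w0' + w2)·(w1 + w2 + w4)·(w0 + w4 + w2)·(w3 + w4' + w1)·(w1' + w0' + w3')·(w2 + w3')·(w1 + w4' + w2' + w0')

True

Suppose w2 = 0.
(w3') alone gives w3 = 0.
Branch on w4: set w4 = 1.
(w0) alone gives w0 = 1.
(w1') alone gives w1 = 0.
Now (w1) is unsatisfied and unit — conflict.
Backtrack on w4: now try w4 = 0.
(w1') alone gives w1 = 0.
Now (w1) is unsatisfied and unit — conflict.
Neither w4 = 1 nor w4 = 0 works.
So every satisfying assignment has w2 = True.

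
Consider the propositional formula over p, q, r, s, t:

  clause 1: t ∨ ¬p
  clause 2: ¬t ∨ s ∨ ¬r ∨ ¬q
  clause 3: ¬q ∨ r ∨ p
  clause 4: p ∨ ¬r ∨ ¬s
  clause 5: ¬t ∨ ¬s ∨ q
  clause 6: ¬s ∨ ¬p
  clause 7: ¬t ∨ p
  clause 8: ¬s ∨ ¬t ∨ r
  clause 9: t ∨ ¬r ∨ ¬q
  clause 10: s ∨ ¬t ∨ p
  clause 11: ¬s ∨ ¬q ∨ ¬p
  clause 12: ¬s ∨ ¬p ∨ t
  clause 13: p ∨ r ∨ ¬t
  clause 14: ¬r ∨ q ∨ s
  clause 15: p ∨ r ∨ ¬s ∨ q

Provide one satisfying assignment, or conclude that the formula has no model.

Try t = False.
Unit clause (¬p) forces p = False.
Try q = False.
Try r = False.
Unit clause (¬s) forces s = False.
This assignment satisfies each clause.

p: False, q: False, r: False, s: False, t: False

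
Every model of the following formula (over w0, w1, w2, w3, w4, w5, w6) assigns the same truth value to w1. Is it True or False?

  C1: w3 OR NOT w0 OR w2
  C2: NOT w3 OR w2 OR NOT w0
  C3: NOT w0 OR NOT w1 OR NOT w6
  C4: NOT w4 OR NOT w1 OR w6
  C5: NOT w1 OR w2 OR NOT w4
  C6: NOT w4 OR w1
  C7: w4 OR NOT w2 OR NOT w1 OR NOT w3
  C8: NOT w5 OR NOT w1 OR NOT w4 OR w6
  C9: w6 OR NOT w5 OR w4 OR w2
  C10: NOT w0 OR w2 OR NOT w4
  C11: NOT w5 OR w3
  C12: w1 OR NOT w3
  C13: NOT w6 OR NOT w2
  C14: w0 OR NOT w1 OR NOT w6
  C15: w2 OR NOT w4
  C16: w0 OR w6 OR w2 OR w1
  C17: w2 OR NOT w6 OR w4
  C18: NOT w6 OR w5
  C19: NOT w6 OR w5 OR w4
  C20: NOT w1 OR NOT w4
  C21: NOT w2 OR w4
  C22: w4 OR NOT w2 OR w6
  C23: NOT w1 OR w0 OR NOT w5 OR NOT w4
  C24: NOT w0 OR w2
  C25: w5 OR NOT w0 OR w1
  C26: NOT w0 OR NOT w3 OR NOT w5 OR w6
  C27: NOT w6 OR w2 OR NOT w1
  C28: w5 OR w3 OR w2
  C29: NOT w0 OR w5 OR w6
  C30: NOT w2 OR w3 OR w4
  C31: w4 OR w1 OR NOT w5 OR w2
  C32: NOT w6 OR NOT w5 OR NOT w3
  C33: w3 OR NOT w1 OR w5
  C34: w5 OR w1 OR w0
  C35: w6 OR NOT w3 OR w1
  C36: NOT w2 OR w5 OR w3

True

Suppose w1 = false.
The clause (NOT w4) is unit, so w4 = false.
The clause (NOT w3) is unit, so w3 = false.
The clause (NOT w5) is unit, so w5 = false.
The clause (NOT w6) is unit, so w6 = false.
The clause (NOT w2) is unit, so w2 = false.
That conflicts with the unit clause (w2).
So every satisfying assignment has w1 = True.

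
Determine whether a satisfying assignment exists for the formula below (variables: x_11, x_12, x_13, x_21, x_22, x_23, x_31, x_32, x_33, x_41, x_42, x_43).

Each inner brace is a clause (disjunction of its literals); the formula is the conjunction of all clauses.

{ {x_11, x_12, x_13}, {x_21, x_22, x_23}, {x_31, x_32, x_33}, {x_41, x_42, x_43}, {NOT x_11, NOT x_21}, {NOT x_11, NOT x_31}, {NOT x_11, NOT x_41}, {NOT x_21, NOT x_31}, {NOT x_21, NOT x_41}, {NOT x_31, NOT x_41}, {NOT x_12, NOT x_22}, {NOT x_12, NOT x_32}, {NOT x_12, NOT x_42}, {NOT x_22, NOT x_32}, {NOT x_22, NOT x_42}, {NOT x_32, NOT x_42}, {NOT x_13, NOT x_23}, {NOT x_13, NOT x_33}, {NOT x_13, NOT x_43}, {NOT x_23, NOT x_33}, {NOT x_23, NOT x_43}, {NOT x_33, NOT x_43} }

No, unsatisfiable

Case x_11 = false:
Case x_12 = true:
The clause (NOT x_22) is unit, so x_22 = false.
The clause (NOT x_32) is unit, so x_32 = false.
The clause (NOT x_42) is unit, so x_42 = false.
Case x_21 = true:
The clause (NOT x_31) is unit, so x_31 = false.
The clause (x_33) is unit, so x_33 = true.
The clause (NOT x_41) is unit, so x_41 = false.
The clause (x_43) is unit, so x_43 = true.
That conflicts with the unit clause (NOT x_43).
So x_21 must be the other value — set x_21 = false.
The clause (x_23) is unit, so x_23 = true.
The clause (NOT x_13) is unit, so x_13 = false.
The clause (NOT x_33) is unit, so x_33 = false.
The clause (x_31) is unit, so x_31 = true.
The clause (NOT x_41) is unit, so x_41 = false.
The clause (x_43) is unit, so x_43 = true.
That conflicts with the unit clause (NOT x_43).
Both values of x_21 lead to a conflict.
So x_12 must be the other value — set x_12 = false.
The clause (x_13) is unit, so x_13 = true.
The clause (NOT x_23) is unit, so x_23 = false.
The clause (NOT x_33) is unit, so x_33 = false.
The clause (NOT x_43) is unit, so x_43 = false.
Case x_21 = true:
The clause (NOT x_31) is unit, so x_31 = false.
The clause (x_32) is unit, so x_32 = true.
The clause (NOT x_41) is unit, so x_41 = false.
The clause (x_42) is unit, so x_42 = true.
That conflicts with the unit clause (NOT x_42).
So x_21 must be the other value — set x_21 = false.
The clause (x_22) is unit, so x_22 = true.
The clause (NOT x_32) is unit, so x_32 = false.
The clause (x_31) is unit, so x_31 = true.
The clause (NOT x_41) is unit, so x_41 = false.
The clause (x_42) is unit, so x_42 = true.
That conflicts with the unit clause (NOT x_42).
Both values of x_21 lead to a conflict.
Both values of x_12 lead to a conflict.
So x_11 must be the other value — set x_11 = true.
The clause (NOT x_21) is unit, so x_21 = false.
The clause (NOT x_31) is unit, so x_31 = false.
The clause (NOT x_41) is unit, so x_41 = false.
Case x_22 = true:
The clause (NOT x_12) is unit, so x_12 = false.
The clause (NOT x_32) is unit, so x_32 = false.
The clause (x_33) is unit, so x_33 = true.
The clause (NOT x_42) is unit, so x_42 = false.
The clause (x_43) is unit, so x_43 = true.
That conflicts with the unit clause (NOT x_43).
So x_22 must be the other value — set x_22 = false.
The clause (x_23) is unit, so x_23 = true.
The clause (NOT x_13) is unit, so x_13 = false.
The clause (NOT x_33) is unit, so x_33 = false.
The clause (x_32) is unit, so x_32 = true.
The clause (NOT x_12) is unit, so x_12 = false.
The clause (NOT x_42) is unit, so x_42 = false.
The clause (x_43) is unit, so x_43 = true.
That conflicts with the unit clause (NOT x_43).
Both values of x_22 lead to a conflict.
Both values of x_11 lead to a conflict.
No assignment satisfies every clause.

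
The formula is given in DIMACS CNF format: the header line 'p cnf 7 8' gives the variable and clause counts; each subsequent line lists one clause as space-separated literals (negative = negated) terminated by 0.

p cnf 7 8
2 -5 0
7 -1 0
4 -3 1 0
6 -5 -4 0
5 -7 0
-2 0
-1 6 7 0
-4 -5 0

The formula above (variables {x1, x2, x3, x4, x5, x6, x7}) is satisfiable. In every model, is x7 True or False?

Suppose x7 = True.
From the singleton clause (x5), x5 = True.
From the singleton clause (x2), x2 = True.
But (¬x2) is also a unit clause — contradiction.
So every satisfying assignment has x7 = False.

False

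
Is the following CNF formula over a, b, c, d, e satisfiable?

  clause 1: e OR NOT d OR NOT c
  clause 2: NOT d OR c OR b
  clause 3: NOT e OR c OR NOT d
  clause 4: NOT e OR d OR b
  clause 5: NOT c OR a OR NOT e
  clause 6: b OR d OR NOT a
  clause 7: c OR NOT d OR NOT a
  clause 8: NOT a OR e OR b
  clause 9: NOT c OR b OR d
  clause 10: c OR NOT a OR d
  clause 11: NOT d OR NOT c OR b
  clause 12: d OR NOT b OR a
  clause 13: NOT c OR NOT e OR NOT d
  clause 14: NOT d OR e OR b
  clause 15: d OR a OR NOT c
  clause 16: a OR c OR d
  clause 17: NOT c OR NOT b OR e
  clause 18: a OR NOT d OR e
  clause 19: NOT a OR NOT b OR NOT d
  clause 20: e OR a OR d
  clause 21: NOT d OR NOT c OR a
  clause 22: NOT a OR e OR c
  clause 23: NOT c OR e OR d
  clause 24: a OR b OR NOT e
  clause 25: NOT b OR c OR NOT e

Satisfiable

Branch on e: set e = true.
Branch on c: set c = true.
Unit clause (a) forces a = true.
Unit clause (NOT d) forces d = false.
Unit clause (b) forces b = true.
Every clause now holds.
A satisfying assignment: a ↦ true; b ↦ true; c ↦ true; d ↦ false; e ↦ true.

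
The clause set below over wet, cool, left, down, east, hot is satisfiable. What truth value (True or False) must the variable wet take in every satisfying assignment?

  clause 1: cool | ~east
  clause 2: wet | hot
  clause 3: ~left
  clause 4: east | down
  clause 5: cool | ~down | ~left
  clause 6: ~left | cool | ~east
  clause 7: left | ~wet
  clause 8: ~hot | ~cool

Suppose wet = 1.
From the singleton clause (~left), left = 0.
That conflicts with the unit clause (left).
So every satisfying assignment has wet = False.

False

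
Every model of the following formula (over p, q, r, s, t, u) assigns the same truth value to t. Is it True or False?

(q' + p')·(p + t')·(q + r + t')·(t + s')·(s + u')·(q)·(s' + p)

Suppose t = 1.
(p) alone gives p = 1.
(q') alone gives q = 0.
That conflicts with the unit clause (q).
So every satisfying assignment has t = False.

False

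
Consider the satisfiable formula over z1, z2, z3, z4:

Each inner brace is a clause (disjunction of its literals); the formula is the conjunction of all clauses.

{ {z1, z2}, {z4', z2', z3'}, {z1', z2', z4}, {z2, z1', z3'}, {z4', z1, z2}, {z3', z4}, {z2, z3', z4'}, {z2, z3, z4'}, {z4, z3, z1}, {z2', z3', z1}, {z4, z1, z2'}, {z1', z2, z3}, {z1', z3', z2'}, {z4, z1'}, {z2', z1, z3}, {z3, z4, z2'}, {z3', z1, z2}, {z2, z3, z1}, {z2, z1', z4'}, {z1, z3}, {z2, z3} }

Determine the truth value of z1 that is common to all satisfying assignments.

Suppose z1 = 0.
From the singleton clause (z2), z2 = 1.
From the singleton clause (z3'), z3 = 0.
But (z3) is also a unit clause — contradiction.
So every satisfying assignment has z1 = True.

True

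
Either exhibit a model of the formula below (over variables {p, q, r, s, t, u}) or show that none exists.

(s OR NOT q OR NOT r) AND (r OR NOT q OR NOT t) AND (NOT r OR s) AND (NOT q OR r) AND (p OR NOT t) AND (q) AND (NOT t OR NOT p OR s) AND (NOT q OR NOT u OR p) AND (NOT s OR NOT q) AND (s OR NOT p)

The clause (q) is unit, so q = true.
The clause (r) is unit, so r = true.
The clause (s) is unit, so s = true.
Now (NOT s) is unsatisfied and unit — conflict.

UNSATISFIABLE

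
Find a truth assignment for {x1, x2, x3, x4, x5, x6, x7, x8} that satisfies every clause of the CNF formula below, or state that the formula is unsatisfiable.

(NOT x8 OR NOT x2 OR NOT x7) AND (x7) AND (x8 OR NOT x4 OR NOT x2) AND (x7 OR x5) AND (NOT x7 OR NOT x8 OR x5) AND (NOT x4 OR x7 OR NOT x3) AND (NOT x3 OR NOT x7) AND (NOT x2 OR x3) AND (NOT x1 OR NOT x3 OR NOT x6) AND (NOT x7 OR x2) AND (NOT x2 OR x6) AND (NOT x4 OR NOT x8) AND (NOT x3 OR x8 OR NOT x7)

UNSATISFIABLE

From the singleton clause (x7), x7 = true.
From the singleton clause (NOT x3), x3 = false.
From the singleton clause (NOT x2), x2 = false.
But (x2) is also a unit clause — contradiction.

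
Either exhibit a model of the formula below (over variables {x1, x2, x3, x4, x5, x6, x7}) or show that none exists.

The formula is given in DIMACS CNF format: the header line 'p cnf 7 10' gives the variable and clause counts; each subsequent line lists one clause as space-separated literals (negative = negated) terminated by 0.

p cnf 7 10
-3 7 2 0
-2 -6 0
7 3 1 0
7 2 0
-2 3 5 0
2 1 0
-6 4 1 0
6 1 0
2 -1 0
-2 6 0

UNSATISFIABLE

Branch on x2: set x2 = False.
From the singleton clause (x7), x7 = True.
From the singleton clause (x1), x1 = True.
But (¬x1) is also a unit clause — contradiction.
So x2 must be the other value — set x2 = True.
From the singleton clause (¬x6), x6 = False.
But (x6) is also a unit clause — contradiction.
Both values of x2 lead to a conflict.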